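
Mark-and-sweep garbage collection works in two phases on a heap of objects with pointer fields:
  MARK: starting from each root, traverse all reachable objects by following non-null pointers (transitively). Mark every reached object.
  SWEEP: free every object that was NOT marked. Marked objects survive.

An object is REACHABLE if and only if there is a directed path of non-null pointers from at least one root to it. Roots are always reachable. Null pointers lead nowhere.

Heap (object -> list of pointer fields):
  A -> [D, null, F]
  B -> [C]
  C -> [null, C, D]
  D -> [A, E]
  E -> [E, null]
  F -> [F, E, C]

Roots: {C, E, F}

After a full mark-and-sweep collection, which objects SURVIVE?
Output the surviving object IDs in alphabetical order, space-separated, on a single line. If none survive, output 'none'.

Answer: A C D E F

Derivation:
Roots: C E F
Mark C: refs=null C D, marked=C
Mark E: refs=E null, marked=C E
Mark F: refs=F E C, marked=C E F
Mark D: refs=A E, marked=C D E F
Mark A: refs=D null F, marked=A C D E F
Unmarked (collected): B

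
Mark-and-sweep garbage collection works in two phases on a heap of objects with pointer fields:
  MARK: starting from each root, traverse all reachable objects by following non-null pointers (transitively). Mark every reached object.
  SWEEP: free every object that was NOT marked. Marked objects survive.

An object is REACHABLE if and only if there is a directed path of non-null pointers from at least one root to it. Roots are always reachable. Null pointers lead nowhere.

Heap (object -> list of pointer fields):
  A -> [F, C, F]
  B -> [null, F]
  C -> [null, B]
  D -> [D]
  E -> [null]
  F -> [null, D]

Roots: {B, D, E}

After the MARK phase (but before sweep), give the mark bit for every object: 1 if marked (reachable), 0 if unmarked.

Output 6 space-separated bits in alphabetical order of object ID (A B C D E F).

Answer: 0 1 0 1 1 1

Derivation:
Roots: B D E
Mark B: refs=null F, marked=B
Mark D: refs=D, marked=B D
Mark E: refs=null, marked=B D E
Mark F: refs=null D, marked=B D E F
Unmarked (collected): A C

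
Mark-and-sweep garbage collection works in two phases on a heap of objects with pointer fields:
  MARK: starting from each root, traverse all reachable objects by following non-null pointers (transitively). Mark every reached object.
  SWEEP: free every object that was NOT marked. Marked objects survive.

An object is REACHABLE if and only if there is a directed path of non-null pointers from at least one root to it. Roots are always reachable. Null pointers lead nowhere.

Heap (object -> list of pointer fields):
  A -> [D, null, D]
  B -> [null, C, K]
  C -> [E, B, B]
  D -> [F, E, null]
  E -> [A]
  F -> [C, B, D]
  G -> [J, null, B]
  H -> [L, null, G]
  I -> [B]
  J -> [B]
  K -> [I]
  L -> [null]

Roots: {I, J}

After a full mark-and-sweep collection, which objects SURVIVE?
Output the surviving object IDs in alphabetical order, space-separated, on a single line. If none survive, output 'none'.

Answer: A B C D E F I J K

Derivation:
Roots: I J
Mark I: refs=B, marked=I
Mark J: refs=B, marked=I J
Mark B: refs=null C K, marked=B I J
Mark C: refs=E B B, marked=B C I J
Mark K: refs=I, marked=B C I J K
Mark E: refs=A, marked=B C E I J K
Mark A: refs=D null D, marked=A B C E I J K
Mark D: refs=F E null, marked=A B C D E I J K
Mark F: refs=C B D, marked=A B C D E F I J K
Unmarked (collected): G H L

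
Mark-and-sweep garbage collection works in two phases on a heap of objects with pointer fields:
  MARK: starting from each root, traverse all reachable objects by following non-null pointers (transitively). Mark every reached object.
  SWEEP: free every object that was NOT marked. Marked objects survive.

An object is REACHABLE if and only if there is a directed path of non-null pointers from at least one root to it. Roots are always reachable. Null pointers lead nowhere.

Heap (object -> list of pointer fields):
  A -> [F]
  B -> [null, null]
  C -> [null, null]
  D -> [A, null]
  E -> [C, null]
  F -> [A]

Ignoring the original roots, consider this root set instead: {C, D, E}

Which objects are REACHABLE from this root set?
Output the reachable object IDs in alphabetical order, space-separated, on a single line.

Answer: A C D E F

Derivation:
Roots: C D E
Mark C: refs=null null, marked=C
Mark D: refs=A null, marked=C D
Mark E: refs=C null, marked=C D E
Mark A: refs=F, marked=A C D E
Mark F: refs=A, marked=A C D E F
Unmarked (collected): B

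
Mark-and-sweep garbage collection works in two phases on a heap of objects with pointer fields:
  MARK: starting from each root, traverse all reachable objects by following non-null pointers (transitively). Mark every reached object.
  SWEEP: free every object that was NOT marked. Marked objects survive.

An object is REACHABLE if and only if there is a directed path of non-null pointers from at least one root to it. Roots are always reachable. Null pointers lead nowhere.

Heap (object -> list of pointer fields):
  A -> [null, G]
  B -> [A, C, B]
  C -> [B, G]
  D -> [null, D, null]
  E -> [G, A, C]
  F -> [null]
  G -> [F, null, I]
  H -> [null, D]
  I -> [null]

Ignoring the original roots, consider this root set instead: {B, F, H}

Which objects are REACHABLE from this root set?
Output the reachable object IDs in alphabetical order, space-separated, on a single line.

Answer: A B C D F G H I

Derivation:
Roots: B F H
Mark B: refs=A C B, marked=B
Mark F: refs=null, marked=B F
Mark H: refs=null D, marked=B F H
Mark A: refs=null G, marked=A B F H
Mark C: refs=B G, marked=A B C F H
Mark D: refs=null D null, marked=A B C D F H
Mark G: refs=F null I, marked=A B C D F G H
Mark I: refs=null, marked=A B C D F G H I
Unmarked (collected): E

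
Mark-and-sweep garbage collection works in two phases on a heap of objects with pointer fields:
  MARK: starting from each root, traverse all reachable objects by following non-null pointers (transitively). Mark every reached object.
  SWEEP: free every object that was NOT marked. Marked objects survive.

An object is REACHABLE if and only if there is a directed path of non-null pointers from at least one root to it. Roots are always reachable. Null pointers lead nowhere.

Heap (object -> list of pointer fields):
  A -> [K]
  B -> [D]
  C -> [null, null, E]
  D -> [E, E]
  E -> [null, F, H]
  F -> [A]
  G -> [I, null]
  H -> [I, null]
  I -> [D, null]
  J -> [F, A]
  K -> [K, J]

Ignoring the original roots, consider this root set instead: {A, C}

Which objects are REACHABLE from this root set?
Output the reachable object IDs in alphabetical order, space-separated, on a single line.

Roots: A C
Mark A: refs=K, marked=A
Mark C: refs=null null E, marked=A C
Mark K: refs=K J, marked=A C K
Mark E: refs=null F H, marked=A C E K
Mark J: refs=F A, marked=A C E J K
Mark F: refs=A, marked=A C E F J K
Mark H: refs=I null, marked=A C E F H J K
Mark I: refs=D null, marked=A C E F H I J K
Mark D: refs=E E, marked=A C D E F H I J K
Unmarked (collected): B G

Answer: A C D E F H I J K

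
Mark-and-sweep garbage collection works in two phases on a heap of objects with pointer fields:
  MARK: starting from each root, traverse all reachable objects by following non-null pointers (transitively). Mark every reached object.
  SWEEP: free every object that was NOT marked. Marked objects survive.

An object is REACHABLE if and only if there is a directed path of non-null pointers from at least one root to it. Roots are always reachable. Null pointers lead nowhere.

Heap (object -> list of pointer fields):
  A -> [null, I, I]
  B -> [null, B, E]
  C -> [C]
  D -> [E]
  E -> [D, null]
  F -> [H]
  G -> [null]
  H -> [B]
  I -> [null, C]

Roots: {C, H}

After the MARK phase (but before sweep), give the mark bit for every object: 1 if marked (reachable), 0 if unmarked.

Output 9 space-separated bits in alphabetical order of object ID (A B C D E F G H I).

Answer: 0 1 1 1 1 0 0 1 0

Derivation:
Roots: C H
Mark C: refs=C, marked=C
Mark H: refs=B, marked=C H
Mark B: refs=null B E, marked=B C H
Mark E: refs=D null, marked=B C E H
Mark D: refs=E, marked=B C D E H
Unmarked (collected): A F G I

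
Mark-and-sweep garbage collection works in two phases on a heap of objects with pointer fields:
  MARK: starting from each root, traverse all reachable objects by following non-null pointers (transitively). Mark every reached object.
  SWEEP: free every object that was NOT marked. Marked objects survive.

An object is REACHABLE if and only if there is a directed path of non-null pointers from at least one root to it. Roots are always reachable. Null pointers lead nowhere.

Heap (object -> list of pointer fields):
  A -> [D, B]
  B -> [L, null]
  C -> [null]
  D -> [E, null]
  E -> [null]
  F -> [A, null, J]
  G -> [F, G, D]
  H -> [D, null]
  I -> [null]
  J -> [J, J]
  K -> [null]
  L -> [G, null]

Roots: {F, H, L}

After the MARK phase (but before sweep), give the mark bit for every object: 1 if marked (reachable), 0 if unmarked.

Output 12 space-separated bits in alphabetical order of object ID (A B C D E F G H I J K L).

Answer: 1 1 0 1 1 1 1 1 0 1 0 1

Derivation:
Roots: F H L
Mark F: refs=A null J, marked=F
Mark H: refs=D null, marked=F H
Mark L: refs=G null, marked=F H L
Mark A: refs=D B, marked=A F H L
Mark J: refs=J J, marked=A F H J L
Mark D: refs=E null, marked=A D F H J L
Mark G: refs=F G D, marked=A D F G H J L
Mark B: refs=L null, marked=A B D F G H J L
Mark E: refs=null, marked=A B D E F G H J L
Unmarked (collected): C I K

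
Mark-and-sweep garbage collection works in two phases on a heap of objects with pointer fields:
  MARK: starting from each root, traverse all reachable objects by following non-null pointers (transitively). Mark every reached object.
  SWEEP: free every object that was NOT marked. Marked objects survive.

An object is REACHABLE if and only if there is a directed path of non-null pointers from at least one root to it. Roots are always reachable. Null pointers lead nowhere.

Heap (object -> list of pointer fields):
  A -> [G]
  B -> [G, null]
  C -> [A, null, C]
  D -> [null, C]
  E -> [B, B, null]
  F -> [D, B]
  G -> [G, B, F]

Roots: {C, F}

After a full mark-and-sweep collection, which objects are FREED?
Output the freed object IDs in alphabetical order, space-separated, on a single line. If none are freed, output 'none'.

Answer: E

Derivation:
Roots: C F
Mark C: refs=A null C, marked=C
Mark F: refs=D B, marked=C F
Mark A: refs=G, marked=A C F
Mark D: refs=null C, marked=A C D F
Mark B: refs=G null, marked=A B C D F
Mark G: refs=G B F, marked=A B C D F G
Unmarked (collected): E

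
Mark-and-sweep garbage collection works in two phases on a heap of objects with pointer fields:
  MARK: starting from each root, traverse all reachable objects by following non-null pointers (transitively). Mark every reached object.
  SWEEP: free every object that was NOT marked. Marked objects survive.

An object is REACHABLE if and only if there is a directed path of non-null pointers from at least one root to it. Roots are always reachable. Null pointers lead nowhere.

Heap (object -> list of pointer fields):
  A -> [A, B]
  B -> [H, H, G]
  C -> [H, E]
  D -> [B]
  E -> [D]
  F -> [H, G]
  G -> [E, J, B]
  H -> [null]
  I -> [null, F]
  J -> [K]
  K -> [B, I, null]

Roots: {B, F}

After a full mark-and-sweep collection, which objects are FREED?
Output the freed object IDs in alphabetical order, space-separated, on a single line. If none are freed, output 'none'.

Answer: A C

Derivation:
Roots: B F
Mark B: refs=H H G, marked=B
Mark F: refs=H G, marked=B F
Mark H: refs=null, marked=B F H
Mark G: refs=E J B, marked=B F G H
Mark E: refs=D, marked=B E F G H
Mark J: refs=K, marked=B E F G H J
Mark D: refs=B, marked=B D E F G H J
Mark K: refs=B I null, marked=B D E F G H J K
Mark I: refs=null F, marked=B D E F G H I J K
Unmarked (collected): A C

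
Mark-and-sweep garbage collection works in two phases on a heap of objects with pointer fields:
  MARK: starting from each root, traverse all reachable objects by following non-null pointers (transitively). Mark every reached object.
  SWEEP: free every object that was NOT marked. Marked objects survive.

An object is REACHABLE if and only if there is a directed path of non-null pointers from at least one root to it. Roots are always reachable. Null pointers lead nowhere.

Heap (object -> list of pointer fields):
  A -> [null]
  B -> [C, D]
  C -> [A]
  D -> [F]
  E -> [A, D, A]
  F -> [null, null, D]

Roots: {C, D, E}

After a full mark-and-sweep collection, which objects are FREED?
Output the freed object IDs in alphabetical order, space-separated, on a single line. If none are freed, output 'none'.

Roots: C D E
Mark C: refs=A, marked=C
Mark D: refs=F, marked=C D
Mark E: refs=A D A, marked=C D E
Mark A: refs=null, marked=A C D E
Mark F: refs=null null D, marked=A C D E F
Unmarked (collected): B

Answer: B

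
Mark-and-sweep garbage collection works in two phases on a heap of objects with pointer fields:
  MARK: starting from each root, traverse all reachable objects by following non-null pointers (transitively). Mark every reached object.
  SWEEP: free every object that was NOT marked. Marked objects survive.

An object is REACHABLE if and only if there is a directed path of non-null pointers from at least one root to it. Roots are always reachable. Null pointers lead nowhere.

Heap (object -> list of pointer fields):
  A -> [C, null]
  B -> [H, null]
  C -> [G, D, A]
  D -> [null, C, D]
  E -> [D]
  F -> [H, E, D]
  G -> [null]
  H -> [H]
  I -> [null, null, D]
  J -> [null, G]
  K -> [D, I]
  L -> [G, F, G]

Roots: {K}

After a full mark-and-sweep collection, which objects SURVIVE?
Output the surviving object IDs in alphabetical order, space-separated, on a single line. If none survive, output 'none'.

Answer: A C D G I K

Derivation:
Roots: K
Mark K: refs=D I, marked=K
Mark D: refs=null C D, marked=D K
Mark I: refs=null null D, marked=D I K
Mark C: refs=G D A, marked=C D I K
Mark G: refs=null, marked=C D G I K
Mark A: refs=C null, marked=A C D G I K
Unmarked (collected): B E F H J L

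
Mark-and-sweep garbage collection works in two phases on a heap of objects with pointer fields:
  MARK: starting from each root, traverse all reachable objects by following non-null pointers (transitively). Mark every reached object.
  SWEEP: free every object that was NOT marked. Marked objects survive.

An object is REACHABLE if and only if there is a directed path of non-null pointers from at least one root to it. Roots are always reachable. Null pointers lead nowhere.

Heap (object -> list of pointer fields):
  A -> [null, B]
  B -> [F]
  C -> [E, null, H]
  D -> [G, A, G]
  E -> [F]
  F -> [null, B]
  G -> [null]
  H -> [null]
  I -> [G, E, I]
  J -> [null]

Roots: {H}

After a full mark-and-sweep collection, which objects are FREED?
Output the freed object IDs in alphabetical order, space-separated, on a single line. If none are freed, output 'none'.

Answer: A B C D E F G I J

Derivation:
Roots: H
Mark H: refs=null, marked=H
Unmarked (collected): A B C D E F G I J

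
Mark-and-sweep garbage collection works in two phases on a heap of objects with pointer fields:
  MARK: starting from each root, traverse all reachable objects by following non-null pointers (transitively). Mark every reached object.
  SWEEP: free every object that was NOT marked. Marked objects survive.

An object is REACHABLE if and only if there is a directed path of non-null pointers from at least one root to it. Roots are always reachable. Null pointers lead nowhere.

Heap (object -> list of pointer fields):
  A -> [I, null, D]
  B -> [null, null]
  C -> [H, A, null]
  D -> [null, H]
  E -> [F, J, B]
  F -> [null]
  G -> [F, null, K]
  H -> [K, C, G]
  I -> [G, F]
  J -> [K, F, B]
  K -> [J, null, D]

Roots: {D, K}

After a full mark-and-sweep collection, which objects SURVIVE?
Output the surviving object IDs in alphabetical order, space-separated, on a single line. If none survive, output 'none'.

Answer: A B C D F G H I J K

Derivation:
Roots: D K
Mark D: refs=null H, marked=D
Mark K: refs=J null D, marked=D K
Mark H: refs=K C G, marked=D H K
Mark J: refs=K F B, marked=D H J K
Mark C: refs=H A null, marked=C D H J K
Mark G: refs=F null K, marked=C D G H J K
Mark F: refs=null, marked=C D F G H J K
Mark B: refs=null null, marked=B C D F G H J K
Mark A: refs=I null D, marked=A B C D F G H J K
Mark I: refs=G F, marked=A B C D F G H I J K
Unmarked (collected): E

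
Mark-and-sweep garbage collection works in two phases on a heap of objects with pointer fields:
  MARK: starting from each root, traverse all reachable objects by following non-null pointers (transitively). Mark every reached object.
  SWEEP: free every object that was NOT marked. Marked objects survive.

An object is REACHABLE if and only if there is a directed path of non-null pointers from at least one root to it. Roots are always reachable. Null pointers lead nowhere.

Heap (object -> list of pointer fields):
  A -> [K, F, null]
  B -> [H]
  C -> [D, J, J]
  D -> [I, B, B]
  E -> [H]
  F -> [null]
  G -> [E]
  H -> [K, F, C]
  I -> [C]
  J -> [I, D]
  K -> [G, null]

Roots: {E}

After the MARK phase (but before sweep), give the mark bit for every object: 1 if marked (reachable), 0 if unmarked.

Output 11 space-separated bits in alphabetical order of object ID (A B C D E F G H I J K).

Roots: E
Mark E: refs=H, marked=E
Mark H: refs=K F C, marked=E H
Mark K: refs=G null, marked=E H K
Mark F: refs=null, marked=E F H K
Mark C: refs=D J J, marked=C E F H K
Mark G: refs=E, marked=C E F G H K
Mark D: refs=I B B, marked=C D E F G H K
Mark J: refs=I D, marked=C D E F G H J K
Mark I: refs=C, marked=C D E F G H I J K
Mark B: refs=H, marked=B C D E F G H I J K
Unmarked (collected): A

Answer: 0 1 1 1 1 1 1 1 1 1 1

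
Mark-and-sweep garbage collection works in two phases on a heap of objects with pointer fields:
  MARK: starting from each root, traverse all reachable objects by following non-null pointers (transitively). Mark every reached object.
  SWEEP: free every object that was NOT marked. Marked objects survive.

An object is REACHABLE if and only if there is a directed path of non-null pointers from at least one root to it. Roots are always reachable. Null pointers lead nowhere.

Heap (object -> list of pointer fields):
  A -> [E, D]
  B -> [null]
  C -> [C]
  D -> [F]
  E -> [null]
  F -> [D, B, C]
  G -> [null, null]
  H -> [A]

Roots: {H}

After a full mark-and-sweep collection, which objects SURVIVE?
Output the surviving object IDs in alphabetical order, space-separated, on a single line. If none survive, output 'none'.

Answer: A B C D E F H

Derivation:
Roots: H
Mark H: refs=A, marked=H
Mark A: refs=E D, marked=A H
Mark E: refs=null, marked=A E H
Mark D: refs=F, marked=A D E H
Mark F: refs=D B C, marked=A D E F H
Mark B: refs=null, marked=A B D E F H
Mark C: refs=C, marked=A B C D E F H
Unmarked (collected): G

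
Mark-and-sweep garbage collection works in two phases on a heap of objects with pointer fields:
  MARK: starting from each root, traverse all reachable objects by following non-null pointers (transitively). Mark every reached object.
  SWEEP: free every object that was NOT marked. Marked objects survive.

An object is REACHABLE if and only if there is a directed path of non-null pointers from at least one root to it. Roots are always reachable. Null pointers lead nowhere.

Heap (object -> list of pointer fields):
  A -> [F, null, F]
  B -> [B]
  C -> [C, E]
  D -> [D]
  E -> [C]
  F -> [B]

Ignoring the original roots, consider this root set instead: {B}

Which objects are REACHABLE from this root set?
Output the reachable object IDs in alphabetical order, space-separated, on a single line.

Roots: B
Mark B: refs=B, marked=B
Unmarked (collected): A C D E F

Answer: B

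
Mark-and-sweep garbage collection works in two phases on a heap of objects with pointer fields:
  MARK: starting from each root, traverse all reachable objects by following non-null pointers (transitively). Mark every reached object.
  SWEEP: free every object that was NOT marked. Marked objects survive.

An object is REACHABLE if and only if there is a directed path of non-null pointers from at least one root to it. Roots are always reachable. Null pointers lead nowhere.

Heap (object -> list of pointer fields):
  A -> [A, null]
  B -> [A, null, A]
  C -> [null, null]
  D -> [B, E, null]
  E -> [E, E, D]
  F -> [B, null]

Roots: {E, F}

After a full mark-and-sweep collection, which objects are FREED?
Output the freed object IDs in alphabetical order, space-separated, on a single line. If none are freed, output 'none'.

Roots: E F
Mark E: refs=E E D, marked=E
Mark F: refs=B null, marked=E F
Mark D: refs=B E null, marked=D E F
Mark B: refs=A null A, marked=B D E F
Mark A: refs=A null, marked=A B D E F
Unmarked (collected): C

Answer: C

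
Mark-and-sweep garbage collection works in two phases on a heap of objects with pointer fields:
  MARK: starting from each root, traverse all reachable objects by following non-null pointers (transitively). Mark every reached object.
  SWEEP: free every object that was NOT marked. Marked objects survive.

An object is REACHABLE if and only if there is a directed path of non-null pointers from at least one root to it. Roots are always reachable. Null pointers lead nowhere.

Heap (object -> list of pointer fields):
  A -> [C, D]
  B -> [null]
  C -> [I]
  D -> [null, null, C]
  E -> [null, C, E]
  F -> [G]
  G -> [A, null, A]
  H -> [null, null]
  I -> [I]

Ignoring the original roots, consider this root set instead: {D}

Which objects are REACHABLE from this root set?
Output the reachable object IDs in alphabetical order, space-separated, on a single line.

Roots: D
Mark D: refs=null null C, marked=D
Mark C: refs=I, marked=C D
Mark I: refs=I, marked=C D I
Unmarked (collected): A B E F G H

Answer: C D I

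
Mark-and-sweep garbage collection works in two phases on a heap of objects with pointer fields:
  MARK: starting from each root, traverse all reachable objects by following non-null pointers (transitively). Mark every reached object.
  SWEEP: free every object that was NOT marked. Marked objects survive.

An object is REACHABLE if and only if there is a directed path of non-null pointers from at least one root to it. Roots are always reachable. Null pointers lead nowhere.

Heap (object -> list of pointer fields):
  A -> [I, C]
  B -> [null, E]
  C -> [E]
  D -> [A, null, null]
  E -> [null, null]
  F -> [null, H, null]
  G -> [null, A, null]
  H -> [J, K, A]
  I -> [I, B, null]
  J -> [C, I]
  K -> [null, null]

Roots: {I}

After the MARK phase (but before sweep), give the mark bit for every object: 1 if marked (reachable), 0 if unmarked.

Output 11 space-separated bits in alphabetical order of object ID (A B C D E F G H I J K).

Roots: I
Mark I: refs=I B null, marked=I
Mark B: refs=null E, marked=B I
Mark E: refs=null null, marked=B E I
Unmarked (collected): A C D F G H J K

Answer: 0 1 0 0 1 0 0 0 1 0 0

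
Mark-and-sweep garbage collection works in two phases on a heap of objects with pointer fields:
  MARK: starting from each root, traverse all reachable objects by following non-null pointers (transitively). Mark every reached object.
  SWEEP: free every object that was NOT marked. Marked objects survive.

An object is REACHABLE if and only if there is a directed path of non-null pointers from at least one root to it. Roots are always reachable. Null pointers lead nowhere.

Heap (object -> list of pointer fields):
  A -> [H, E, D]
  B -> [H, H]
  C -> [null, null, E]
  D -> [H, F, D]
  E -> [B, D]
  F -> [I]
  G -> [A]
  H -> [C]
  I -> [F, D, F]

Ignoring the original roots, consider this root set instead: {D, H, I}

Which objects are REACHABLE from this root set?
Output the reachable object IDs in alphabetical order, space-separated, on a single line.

Answer: B C D E F H I

Derivation:
Roots: D H I
Mark D: refs=H F D, marked=D
Mark H: refs=C, marked=D H
Mark I: refs=F D F, marked=D H I
Mark F: refs=I, marked=D F H I
Mark C: refs=null null E, marked=C D F H I
Mark E: refs=B D, marked=C D E F H I
Mark B: refs=H H, marked=B C D E F H I
Unmarked (collected): A G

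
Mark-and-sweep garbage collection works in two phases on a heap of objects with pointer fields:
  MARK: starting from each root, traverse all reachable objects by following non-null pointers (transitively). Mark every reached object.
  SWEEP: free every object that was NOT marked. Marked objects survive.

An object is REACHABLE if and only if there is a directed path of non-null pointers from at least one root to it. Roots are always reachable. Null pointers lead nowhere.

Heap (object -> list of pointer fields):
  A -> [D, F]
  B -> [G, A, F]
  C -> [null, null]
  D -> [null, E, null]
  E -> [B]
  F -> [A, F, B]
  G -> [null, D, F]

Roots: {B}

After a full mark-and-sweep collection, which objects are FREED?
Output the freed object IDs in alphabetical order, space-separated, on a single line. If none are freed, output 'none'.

Roots: B
Mark B: refs=G A F, marked=B
Mark G: refs=null D F, marked=B G
Mark A: refs=D F, marked=A B G
Mark F: refs=A F B, marked=A B F G
Mark D: refs=null E null, marked=A B D F G
Mark E: refs=B, marked=A B D E F G
Unmarked (collected): C

Answer: C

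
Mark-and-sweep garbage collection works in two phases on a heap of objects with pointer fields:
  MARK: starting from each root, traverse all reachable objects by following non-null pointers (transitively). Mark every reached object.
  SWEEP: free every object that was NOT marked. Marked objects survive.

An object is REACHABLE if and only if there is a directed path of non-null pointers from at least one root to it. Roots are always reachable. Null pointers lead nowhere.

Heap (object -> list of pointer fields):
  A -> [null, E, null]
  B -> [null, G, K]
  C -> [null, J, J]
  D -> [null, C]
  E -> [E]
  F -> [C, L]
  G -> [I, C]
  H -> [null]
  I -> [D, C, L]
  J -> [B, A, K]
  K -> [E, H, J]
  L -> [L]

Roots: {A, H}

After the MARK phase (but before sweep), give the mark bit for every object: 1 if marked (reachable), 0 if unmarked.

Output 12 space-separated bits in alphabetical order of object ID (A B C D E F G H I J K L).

Roots: A H
Mark A: refs=null E null, marked=A
Mark H: refs=null, marked=A H
Mark E: refs=E, marked=A E H
Unmarked (collected): B C D F G I J K L

Answer: 1 0 0 0 1 0 0 1 0 0 0 0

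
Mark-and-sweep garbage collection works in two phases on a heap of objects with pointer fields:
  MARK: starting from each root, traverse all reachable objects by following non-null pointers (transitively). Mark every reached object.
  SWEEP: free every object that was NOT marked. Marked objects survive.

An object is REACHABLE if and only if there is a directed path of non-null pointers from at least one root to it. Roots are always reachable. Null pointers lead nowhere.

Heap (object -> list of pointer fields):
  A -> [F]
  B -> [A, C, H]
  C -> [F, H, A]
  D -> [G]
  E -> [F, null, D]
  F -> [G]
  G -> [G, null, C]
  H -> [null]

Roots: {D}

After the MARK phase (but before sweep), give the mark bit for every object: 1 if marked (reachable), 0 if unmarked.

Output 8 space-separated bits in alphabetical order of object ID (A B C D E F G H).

Roots: D
Mark D: refs=G, marked=D
Mark G: refs=G null C, marked=D G
Mark C: refs=F H A, marked=C D G
Mark F: refs=G, marked=C D F G
Mark H: refs=null, marked=C D F G H
Mark A: refs=F, marked=A C D F G H
Unmarked (collected): B E

Answer: 1 0 1 1 0 1 1 1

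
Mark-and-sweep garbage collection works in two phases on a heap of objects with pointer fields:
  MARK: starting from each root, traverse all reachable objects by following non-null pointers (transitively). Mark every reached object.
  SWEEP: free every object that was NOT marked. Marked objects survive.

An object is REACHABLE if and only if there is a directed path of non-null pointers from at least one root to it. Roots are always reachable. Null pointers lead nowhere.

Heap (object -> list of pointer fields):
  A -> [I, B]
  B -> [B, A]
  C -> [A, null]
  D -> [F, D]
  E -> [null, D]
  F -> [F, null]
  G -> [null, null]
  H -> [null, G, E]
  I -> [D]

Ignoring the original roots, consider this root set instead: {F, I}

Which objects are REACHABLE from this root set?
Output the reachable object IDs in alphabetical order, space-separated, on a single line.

Roots: F I
Mark F: refs=F null, marked=F
Mark I: refs=D, marked=F I
Mark D: refs=F D, marked=D F I
Unmarked (collected): A B C E G H

Answer: D F I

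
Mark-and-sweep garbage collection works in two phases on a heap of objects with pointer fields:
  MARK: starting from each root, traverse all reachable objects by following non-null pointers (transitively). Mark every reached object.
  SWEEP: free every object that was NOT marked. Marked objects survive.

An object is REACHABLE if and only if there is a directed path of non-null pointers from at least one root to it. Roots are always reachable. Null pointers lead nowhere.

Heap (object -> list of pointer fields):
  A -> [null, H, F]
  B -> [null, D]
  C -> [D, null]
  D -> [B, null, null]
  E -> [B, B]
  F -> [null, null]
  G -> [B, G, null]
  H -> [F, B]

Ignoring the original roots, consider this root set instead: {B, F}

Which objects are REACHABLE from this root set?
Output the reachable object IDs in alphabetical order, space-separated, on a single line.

Answer: B D F

Derivation:
Roots: B F
Mark B: refs=null D, marked=B
Mark F: refs=null null, marked=B F
Mark D: refs=B null null, marked=B D F
Unmarked (collected): A C E G H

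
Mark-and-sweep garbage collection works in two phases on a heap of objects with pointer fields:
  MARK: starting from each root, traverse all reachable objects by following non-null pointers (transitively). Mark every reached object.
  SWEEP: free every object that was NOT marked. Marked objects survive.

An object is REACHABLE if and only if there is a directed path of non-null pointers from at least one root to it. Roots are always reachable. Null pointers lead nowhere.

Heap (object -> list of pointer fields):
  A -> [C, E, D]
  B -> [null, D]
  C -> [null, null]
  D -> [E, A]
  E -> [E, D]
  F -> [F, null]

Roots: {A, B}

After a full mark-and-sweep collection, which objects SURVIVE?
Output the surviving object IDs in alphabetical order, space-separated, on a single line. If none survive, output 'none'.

Answer: A B C D E

Derivation:
Roots: A B
Mark A: refs=C E D, marked=A
Mark B: refs=null D, marked=A B
Mark C: refs=null null, marked=A B C
Mark E: refs=E D, marked=A B C E
Mark D: refs=E A, marked=A B C D E
Unmarked (collected): F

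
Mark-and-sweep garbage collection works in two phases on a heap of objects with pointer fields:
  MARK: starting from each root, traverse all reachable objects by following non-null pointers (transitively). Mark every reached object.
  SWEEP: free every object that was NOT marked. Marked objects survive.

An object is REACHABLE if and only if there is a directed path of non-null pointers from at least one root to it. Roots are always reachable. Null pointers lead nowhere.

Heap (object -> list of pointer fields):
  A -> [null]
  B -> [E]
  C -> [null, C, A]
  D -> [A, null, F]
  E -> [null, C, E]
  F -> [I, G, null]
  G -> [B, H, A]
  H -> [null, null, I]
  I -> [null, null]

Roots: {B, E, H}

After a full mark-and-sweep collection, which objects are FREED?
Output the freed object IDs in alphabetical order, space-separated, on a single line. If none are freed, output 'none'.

Answer: D F G

Derivation:
Roots: B E H
Mark B: refs=E, marked=B
Mark E: refs=null C E, marked=B E
Mark H: refs=null null I, marked=B E H
Mark C: refs=null C A, marked=B C E H
Mark I: refs=null null, marked=B C E H I
Mark A: refs=null, marked=A B C E H I
Unmarked (collected): D F G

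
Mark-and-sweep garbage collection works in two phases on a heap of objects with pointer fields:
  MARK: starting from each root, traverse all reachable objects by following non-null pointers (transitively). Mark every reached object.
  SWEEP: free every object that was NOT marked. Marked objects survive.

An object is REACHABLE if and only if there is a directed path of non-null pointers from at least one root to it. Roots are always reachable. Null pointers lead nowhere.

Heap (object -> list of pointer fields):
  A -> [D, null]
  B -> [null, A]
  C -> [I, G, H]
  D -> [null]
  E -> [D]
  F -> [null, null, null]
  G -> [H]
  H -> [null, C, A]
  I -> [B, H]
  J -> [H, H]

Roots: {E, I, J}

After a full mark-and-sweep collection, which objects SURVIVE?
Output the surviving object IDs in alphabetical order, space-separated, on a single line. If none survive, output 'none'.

Answer: A B C D E G H I J

Derivation:
Roots: E I J
Mark E: refs=D, marked=E
Mark I: refs=B H, marked=E I
Mark J: refs=H H, marked=E I J
Mark D: refs=null, marked=D E I J
Mark B: refs=null A, marked=B D E I J
Mark H: refs=null C A, marked=B D E H I J
Mark A: refs=D null, marked=A B D E H I J
Mark C: refs=I G H, marked=A B C D E H I J
Mark G: refs=H, marked=A B C D E G H I J
Unmarked (collected): F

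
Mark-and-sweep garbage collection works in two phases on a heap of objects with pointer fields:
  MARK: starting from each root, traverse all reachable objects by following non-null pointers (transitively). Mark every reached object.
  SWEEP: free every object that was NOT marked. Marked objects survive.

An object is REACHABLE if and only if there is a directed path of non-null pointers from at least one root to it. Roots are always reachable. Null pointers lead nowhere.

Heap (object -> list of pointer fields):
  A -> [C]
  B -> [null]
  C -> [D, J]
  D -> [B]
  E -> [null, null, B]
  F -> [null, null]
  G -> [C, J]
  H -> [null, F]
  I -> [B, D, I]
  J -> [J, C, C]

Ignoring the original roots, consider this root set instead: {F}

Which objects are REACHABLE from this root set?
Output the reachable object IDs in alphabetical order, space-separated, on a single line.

Roots: F
Mark F: refs=null null, marked=F
Unmarked (collected): A B C D E G H I J

Answer: F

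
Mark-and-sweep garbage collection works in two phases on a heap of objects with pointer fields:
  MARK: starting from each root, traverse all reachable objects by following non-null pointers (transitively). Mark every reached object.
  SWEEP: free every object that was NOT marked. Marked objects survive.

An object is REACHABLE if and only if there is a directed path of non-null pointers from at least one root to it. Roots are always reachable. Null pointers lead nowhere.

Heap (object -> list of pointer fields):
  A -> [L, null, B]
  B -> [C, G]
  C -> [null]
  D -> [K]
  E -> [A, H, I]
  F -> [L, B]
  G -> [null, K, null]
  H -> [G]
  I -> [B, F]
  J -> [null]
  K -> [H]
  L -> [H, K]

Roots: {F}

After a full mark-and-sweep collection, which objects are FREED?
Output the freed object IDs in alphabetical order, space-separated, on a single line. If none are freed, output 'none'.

Answer: A D E I J

Derivation:
Roots: F
Mark F: refs=L B, marked=F
Mark L: refs=H K, marked=F L
Mark B: refs=C G, marked=B F L
Mark H: refs=G, marked=B F H L
Mark K: refs=H, marked=B F H K L
Mark C: refs=null, marked=B C F H K L
Mark G: refs=null K null, marked=B C F G H K L
Unmarked (collected): A D E I J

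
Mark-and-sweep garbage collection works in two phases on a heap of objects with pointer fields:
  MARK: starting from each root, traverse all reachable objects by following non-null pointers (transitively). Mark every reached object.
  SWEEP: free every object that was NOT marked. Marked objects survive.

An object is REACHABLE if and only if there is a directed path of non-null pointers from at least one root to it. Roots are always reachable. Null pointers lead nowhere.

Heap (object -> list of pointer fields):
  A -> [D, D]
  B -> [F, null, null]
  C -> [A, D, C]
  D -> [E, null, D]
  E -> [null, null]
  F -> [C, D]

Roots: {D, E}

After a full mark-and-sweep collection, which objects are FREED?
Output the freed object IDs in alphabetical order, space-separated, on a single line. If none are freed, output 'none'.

Roots: D E
Mark D: refs=E null D, marked=D
Mark E: refs=null null, marked=D E
Unmarked (collected): A B C F

Answer: A B C F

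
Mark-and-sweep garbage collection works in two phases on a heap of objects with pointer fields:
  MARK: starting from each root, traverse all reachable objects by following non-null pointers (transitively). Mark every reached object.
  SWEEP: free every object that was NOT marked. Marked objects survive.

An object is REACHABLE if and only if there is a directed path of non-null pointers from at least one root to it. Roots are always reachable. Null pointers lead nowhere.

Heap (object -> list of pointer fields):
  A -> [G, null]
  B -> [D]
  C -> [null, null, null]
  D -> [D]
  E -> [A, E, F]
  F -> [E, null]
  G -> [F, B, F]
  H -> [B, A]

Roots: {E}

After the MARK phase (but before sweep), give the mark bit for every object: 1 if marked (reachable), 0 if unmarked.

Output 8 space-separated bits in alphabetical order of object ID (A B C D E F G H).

Answer: 1 1 0 1 1 1 1 0

Derivation:
Roots: E
Mark E: refs=A E F, marked=E
Mark A: refs=G null, marked=A E
Mark F: refs=E null, marked=A E F
Mark G: refs=F B F, marked=A E F G
Mark B: refs=D, marked=A B E F G
Mark D: refs=D, marked=A B D E F G
Unmarked (collected): C H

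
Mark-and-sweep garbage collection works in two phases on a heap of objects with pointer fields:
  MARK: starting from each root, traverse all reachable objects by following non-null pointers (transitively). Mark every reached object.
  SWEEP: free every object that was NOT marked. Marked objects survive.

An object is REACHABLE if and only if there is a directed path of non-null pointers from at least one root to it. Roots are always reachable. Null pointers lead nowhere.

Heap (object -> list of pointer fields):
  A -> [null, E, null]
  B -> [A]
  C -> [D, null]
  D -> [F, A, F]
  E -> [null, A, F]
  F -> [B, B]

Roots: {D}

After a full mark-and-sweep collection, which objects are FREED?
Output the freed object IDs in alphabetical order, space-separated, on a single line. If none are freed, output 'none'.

Answer: C

Derivation:
Roots: D
Mark D: refs=F A F, marked=D
Mark F: refs=B B, marked=D F
Mark A: refs=null E null, marked=A D F
Mark B: refs=A, marked=A B D F
Mark E: refs=null A F, marked=A B D E F
Unmarked (collected): C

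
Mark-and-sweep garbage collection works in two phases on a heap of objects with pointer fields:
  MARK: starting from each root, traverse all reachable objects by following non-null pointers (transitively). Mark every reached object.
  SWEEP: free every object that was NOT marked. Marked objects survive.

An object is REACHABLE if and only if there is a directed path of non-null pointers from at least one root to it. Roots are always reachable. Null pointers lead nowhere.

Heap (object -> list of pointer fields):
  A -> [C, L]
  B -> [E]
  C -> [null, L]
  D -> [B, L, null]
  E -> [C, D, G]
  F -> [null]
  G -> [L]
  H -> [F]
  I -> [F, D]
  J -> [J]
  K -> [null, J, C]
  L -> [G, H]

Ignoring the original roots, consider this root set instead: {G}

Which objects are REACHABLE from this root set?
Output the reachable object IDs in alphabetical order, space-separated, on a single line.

Answer: F G H L

Derivation:
Roots: G
Mark G: refs=L, marked=G
Mark L: refs=G H, marked=G L
Mark H: refs=F, marked=G H L
Mark F: refs=null, marked=F G H L
Unmarked (collected): A B C D E I J K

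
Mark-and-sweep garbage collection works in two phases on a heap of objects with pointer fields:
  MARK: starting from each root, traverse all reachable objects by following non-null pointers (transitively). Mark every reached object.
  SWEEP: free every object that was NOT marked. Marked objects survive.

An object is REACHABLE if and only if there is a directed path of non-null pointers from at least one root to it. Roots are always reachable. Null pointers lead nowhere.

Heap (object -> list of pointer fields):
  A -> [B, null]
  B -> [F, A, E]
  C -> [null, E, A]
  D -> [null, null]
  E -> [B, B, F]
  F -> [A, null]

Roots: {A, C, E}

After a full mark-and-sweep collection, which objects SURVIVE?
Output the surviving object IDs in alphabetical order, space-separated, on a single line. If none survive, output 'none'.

Roots: A C E
Mark A: refs=B null, marked=A
Mark C: refs=null E A, marked=A C
Mark E: refs=B B F, marked=A C E
Mark B: refs=F A E, marked=A B C E
Mark F: refs=A null, marked=A B C E F
Unmarked (collected): D

Answer: A B C E F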